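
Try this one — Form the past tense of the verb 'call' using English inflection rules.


Apply rule: Add -ed. 'call' becomes 'called'.

called


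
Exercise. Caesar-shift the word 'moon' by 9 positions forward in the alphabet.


Shift each letter by 9: m -> v, o -> x, o -> x, n -> w. Result: 'vxxw'.

vxxw


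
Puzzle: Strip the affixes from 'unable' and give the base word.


Remove prefix 'un' from 'unable' to get root 'able'.

able


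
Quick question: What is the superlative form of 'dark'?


Apply superlative formation (add -est): 'dark' -> 'darkest'.

darkest


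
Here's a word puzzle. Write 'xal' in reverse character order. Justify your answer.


Reverse 'xal' character by character: 'lax'.

lax


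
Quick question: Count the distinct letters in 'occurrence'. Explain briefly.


Unique letters in 'occurrence': {c, e, n, o, r, u} = 6 distinct letters.

6


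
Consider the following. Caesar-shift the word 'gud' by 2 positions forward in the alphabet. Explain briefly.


Shift each letter by 2: g -> i, u -> w, d -> f. Result: 'iwf'.

iwf


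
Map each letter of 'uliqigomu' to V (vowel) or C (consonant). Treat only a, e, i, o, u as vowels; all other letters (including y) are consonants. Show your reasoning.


Letter mapping: u = V, l = C, i = V, q = C, i = V, g = C, o = V, m = C, u = V.

VCVCVCVCV


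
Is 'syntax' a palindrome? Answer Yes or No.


Forward: 'syntax'
Reversed: 'xatnys'
They differ.

No


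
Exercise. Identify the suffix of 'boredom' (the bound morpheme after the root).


The word 'boredom' = 'bore' (root) + '-dom' (suffix). The suffix is '-dom'.

dom


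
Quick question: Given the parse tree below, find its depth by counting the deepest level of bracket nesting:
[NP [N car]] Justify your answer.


Count bracket nesting levels:
'[' at pos 0: depth = 1
'[' at pos 4: depth = 2
Maximum depth reached: 2

2


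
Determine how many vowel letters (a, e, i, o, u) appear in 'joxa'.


Vowels in 'joxa': o, a = 2 vowels.

2


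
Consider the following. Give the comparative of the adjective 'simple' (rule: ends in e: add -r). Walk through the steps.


Apply comparative formation (ends in e: add -r): 'simple' -> 'simpler'.

simpler


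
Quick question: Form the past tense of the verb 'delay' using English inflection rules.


Apply rule: Add -ed. 'delay' becomes 'delayed'.

delayed


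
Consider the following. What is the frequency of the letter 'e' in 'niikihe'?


Letter 'e' in 'niikihe': found at position(s) 7 = 1 occurrence(s).

1


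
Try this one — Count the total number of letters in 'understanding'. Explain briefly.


Spell out 'understanding' and number each letter: u(1), n(2), d(3), e(4), r(5), s(6), t(7), a(8), n(9), d(10), i(11), n(12), g(13). Total: 13 letters.

13


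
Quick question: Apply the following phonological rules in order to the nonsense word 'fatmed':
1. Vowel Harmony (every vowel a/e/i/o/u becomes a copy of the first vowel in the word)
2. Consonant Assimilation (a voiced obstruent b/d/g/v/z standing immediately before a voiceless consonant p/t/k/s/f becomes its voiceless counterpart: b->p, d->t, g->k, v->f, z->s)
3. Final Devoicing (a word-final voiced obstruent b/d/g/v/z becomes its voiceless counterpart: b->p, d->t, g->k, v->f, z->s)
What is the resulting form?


Starting form: 'fatmed'
Rule 1: Vowel Harmony: all vowels become 'a' (matching first vowel). 'fatmed' -> 'fatmad'
Rule 2: Consonant Assimilation: no voiced obstruent (b/d/g/v/z) stands immediately before a voiceless consonant (p/t/k/s/f). No change.
Rule 3: Final Devoicing: word-final voiced obstruent 'd' becomes voiceless 't'. 'fatmad' -> 'fatmat'
Final form: 'fatmat'

fatmat


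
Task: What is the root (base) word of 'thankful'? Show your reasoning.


Remove suffix '-ful' from 'thankful' to get root 'thank'.

thank


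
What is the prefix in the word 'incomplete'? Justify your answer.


The word 'incomplete' = 'in' (prefix) + 'complete' (root). The prefix is 'in'.

in


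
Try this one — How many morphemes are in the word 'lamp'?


Decomposition: lamp (free morpheme) = 1 morpheme(s)

1 morphemes


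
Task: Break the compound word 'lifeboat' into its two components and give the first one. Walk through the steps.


Split 'lifeboat' into 'life' + 'boat'. The first part is 'life'.

life


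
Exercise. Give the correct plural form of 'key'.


Apply rule: Add -s. 'key' becomes 'keys'.

keys


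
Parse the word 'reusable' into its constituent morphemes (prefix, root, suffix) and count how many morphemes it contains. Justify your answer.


Step 1: Identify prefix: 're' (meaning: again)
Step 2: Identify root: 'use'
Step 3: Identify suffix(es): 'able'
Decomposition: re- (prefix: again) + use (root) + -able (suffix: capable of)
Total morphemes: 3

3 morphemes (re- (prefix: again) + use (root) + -able (suffix: capable of))


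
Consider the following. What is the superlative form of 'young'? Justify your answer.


Apply superlative formation (add -est): 'young' -> 'youngest'.

youngest


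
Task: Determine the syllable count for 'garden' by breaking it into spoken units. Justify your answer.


Break 'garden' into syllables: gar-den -> gar | den = 2 syllables

2 syllables


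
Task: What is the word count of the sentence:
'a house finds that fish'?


Split into words: a | house | finds | that | fish = 5 words.

5


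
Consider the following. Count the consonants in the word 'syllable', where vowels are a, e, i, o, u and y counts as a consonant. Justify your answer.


Consonants in 'syllable': s, y, l, l, b, l = 6 consonants.

6


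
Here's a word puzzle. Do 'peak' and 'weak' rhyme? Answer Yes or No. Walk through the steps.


Rime (stressed vowel + following sounds) of 'peak': -eak = /iːk/
Rime of 'weak': -eak = /iːk/
/iːk/ and /iːk/ are the same ending sound, so the words rhyme.

Yes


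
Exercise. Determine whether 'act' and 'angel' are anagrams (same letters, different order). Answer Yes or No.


Sorted letters of 'act': 'act'
Sorted letters of 'angel': 'aegln'
They do not match.

No


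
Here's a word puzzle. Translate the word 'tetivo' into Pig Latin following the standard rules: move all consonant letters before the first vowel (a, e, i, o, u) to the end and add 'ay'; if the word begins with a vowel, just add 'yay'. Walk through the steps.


'tetivo': move consonant cluster 't' to end and add 'ay': 'etivotay'.

etivotay


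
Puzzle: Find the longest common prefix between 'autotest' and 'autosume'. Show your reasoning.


Compare from the start: 4 characters match: 'auto'. Mismatch at position 5: 't' vs 's'.

auto


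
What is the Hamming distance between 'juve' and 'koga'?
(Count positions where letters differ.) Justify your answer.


Alignment:
Position 1: 'j' vs 'k' = DIFFER
Position 2: 'u' vs 'o' = DIFFER
Position 3: 'v' vs 'g' = DIFFER
Position 4: 'e' vs 'a' = DIFFER
Total differences: 4

4


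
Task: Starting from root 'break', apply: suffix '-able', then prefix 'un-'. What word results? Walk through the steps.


Step 1: Add suffix '-able' to 'break' = 'breakable'
Step 2: Add prefix 'un-' to 'breakable' = 'unbreakable'

unbreakable


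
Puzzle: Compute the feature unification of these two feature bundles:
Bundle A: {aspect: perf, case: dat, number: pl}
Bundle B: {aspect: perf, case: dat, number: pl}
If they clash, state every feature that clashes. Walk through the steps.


Compare features:
aspect: A=perf vs B=perf -> unified: perf
case: A=dat vs B=dat -> unified: dat
number: A=pl vs B=pl -> unified: pl
No clashes found.

Unified: {aspect: perf, case: dat, number: pl}


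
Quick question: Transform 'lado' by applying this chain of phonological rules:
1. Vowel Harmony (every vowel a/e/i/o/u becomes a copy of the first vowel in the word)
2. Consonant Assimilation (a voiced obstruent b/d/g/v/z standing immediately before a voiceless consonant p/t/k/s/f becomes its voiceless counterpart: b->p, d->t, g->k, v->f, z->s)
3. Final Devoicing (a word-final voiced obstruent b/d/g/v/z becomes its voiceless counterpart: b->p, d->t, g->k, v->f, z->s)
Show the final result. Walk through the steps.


Starting form: 'lado'
Rule 1: Vowel Harmony: all vowels become 'a' (matching first vowel). 'lado' -> 'lada'
Rule 2: Consonant Assimilation: no voiced obstruent (b/d/g/v/z) stands immediately before a voiceless consonant (p/t/k/s/f). No change.
Rule 3: Final Devoicing: the word ends in the vowel 'a', not a consonant. No change.
Final form: 'lada'

lada


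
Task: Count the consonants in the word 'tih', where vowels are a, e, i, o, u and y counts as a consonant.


Consonants in 'tih': t, h = 2 consonants.

2


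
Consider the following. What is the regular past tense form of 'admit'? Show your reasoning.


Apply rule: Double final consonant and add -ed. 'admit' becomes 'admitted'.

admitted


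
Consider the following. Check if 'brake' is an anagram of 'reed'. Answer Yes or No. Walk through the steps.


Sorted letters of 'brake': 'abekr'
Sorted letters of 'reed': 'deer'
They do not match.

No


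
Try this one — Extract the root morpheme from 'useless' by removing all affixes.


Remove suffix '-less' from 'useless' to get root 'use'.

use


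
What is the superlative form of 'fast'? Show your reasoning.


Apply superlative formation (add -est): 'fast' -> 'fastest'.

fastest


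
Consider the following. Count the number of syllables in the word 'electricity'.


Break 'electricity' into syllables: e-lec-tric-i-ty -> e | lec | tric | i | ty = 5 syllables

5 syllables


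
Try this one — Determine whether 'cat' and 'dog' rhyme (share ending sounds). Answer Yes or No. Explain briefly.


Rime (stressed vowel + following sounds) of 'cat': -at = /æt/
Rime of 'dog': -og = /ɒg/
/æt/ and /ɒg/ are different ending sounds, so the words do not rhyme.

No


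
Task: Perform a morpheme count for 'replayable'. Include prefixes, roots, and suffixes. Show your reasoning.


Decomposition: re- (prefix) + play (root) + -able (suffix) = 3 morpheme(s)

3 morphemes


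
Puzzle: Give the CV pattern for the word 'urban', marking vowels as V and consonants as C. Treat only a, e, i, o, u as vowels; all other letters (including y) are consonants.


Letter mapping: u = V, r = C, b = C, a = V, n = C.

VCCVC


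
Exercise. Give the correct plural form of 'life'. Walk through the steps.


Apply rule: Change -fe to -ves. 'life' becomes 'lives'.

lives


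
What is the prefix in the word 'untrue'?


The word 'untrue' = 'un' (prefix) + 'true' (root). The prefix is 'un'.

un


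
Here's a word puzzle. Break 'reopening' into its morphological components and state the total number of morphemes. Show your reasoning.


Step 1: Identify prefix: 're' (meaning: again)
Step 2: Identify root: 'open'
Step 3: Identify suffix(es): 'ing'
Decomposition: re- (prefix: again) + open (root) + -ing (suffix: ongoing action)
Total morphemes: 3

3 morphemes (re- (prefix: again) + open (root) + -ing (suffix: ongoing action))


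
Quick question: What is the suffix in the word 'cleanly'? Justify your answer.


The word 'cleanly' = 'clean' (root) + '-ly' (suffix). The suffix is '-ly'.

ly


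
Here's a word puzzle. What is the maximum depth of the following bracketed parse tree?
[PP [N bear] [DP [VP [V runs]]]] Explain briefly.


Count bracket nesting levels:
'[' at pos 0: depth = 1
'[' at pos 4: depth = 2
'[' at pos 13: depth = 2
'[' at pos 17: depth = 3
'[' at pos 21: depth = 4
Maximum depth reached: 4

4


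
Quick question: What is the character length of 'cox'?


Spell out 'cox' and number each letter: c(1), o(2), x(3). Total: 3 letters.

3


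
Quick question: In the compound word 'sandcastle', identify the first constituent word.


Split 'sandcastle' into 'sand' + 'castle'. The first part is 'sand'.

sand


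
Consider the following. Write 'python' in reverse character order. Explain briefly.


Reverse 'python' character by character: 'nohtyp'.

nohtyp


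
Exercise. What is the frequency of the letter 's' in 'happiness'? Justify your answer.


Letter 's' in 'happiness': found at position(s) 8, 9 = 2 occurrence(s).

2


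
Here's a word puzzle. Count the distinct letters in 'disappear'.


Unique letters in 'disappear': {a, d, e, i, p, r, s} = 7 distinct letters.

7


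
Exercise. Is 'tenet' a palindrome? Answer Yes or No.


Forward: 'tenet'
Reversed: 'tenet'
They are identical.

Yes


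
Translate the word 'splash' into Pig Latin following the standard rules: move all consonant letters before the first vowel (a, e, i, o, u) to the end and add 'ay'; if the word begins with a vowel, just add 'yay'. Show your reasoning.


'splash': move consonant cluster 'spl' to end and add 'ay': 'ashsplay'.

ashsplay


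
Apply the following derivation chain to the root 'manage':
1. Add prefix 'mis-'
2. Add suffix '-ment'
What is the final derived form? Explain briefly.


Step 1: Add prefix 'mis-' to 'manage' = 'mismanage'
Step 2: Add suffix '-ment' to 'mismanage' = 'mismanagement'

mismanagement


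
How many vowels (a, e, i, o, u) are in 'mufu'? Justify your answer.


Vowels in 'mufu': u, u = 2 vowels.

2


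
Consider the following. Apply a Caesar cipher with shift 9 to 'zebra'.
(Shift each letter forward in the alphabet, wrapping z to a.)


Shift each letter by 9: z -> i, e -> n, b -> k, r -> a, a -> j. Result: 'inkaj'.

inkaj


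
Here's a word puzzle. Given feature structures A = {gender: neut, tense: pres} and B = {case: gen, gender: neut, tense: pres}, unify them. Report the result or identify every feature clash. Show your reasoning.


Compare features:
case: A=_ vs B=gen -> unified: gen
gender: A=neut vs B=neut -> unified: neut
tense: A=pres vs B=pres -> unified: pres
No clashes found.

Unified: {case: gen, gender: neut, tense: pres}


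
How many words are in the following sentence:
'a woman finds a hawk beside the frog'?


Split into words: a | woman | finds | a | hawk | beside | the | frog = 8 words.

8


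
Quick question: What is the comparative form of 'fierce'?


Apply comparative formation (ends in e: add -r): 'fierce' -> 'fiercer'.

fiercer


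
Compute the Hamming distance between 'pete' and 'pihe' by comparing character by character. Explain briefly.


Alignment:
Position 1: 'p' vs 'p' = match
Position 2: 'e' vs 'i' = DIFFER
Position 3: 't' vs 'h' = DIFFER
Position 4: 'e' vs 'e' = match
Total differences: 2

2


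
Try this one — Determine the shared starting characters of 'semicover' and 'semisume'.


Compare from the start: 4 characters match: 'semi'. Mismatch at position 5: 'c' vs 's'.

semi


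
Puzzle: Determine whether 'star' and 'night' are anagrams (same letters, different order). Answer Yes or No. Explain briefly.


Sorted letters of 'star': 'arst'
Sorted letters of 'night': 'ghint'
They do not match.

No


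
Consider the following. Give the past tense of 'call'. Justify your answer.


Apply rule: Add -ed. 'call' becomes 'called'.

called


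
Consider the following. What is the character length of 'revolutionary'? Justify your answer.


Spell out 'revolutionary' and number each letter: r(1), e(2), v(3), o(4), l(5), u(6), t(7), i(8), o(9), n(10), a(11), r(12), y(13). Total: 13 letters.

13


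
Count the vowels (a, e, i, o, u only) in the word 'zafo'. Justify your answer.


Vowels in 'zafo': a, o = 2 vowels.

2


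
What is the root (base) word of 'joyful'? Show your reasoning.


Remove suffix '-ful' from 'joyful' to get root 'joy'.

joy


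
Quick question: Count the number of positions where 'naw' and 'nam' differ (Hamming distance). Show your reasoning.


Alignment:
Position 1: 'n' vs 'n' = match
Position 2: 'a' vs 'a' = match
Position 3: 'w' vs 'm' = DIFFER
Total differences: 1

1


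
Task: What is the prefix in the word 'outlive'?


The word 'outlive' = 'out' (prefix) + 'live' (root). The prefix is 'out'.

out


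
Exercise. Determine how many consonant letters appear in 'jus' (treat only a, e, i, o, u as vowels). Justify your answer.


Consonants in 'jus': j, s = 2 consonants.

2


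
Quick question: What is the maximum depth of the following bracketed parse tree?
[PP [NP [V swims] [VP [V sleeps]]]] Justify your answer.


Count bracket nesting levels:
'[' at pos 0: depth = 1
'[' at pos 4: depth = 2
'[' at pos 8: depth = 3
'[' at pos 18: depth = 3
'[' at pos 22: depth = 4
Maximum depth reached: 4

4


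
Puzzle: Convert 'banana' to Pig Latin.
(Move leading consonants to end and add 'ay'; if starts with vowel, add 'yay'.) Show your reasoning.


'banana': move consonant cluster 'b' to end and add 'ay': 'ananabay'.

ananabay


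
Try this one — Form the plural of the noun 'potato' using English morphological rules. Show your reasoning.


Apply rule: Add -es (consonant + o). 'potato' becomes 'potatoes'.

potatoes


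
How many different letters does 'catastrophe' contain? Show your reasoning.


Unique letters in 'catastrophe': {a, c, e, h, o, p, r, s, t} = 9 distinct letters.

9


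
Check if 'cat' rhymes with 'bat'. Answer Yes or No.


Rime (stressed vowel + following sounds) of 'cat': -at = /æt/
Rime of 'bat': -at = /æt/
/æt/ and /æt/ are the same ending sound, so the words rhyme.

Yes


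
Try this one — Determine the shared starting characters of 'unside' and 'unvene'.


Compare from the start: 2 characters match: 'un'. Mismatch at position 3: 's' vs 'v'.

un


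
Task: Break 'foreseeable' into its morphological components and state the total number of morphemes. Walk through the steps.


Step 1: Identify prefix: 'fore' (meaning: before/front)
Step 2: Identify root: 'see'
Step 3: Identify suffix(es): 'able'
Decomposition: fore- (prefix: before/front) + see (root) + -able (suffix: capable of)
Total morphemes: 3

3 morphemes (fore- (prefix: before/front) + see (root) + -able (suffix: capable of))


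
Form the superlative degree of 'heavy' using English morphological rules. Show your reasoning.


Apply superlative formation (consonant + y: change y to i, add -est): 'heavy' -> 'heaviest'.

heaviest


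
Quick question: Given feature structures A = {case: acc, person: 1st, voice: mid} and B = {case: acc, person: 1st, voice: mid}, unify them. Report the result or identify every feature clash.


Compare features:
case: A=acc vs B=acc -> unified: acc
person: A=1st vs B=1st -> unified: 1st
voice: A=mid vs B=mid -> unified: mid
No clashes found.

Unified: {case: acc, person: 1st, voice: mid}


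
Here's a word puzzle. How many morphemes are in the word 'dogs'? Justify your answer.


Decomposition: dog (root) + -s (plural) = 2 morpheme(s)

2 morphemes


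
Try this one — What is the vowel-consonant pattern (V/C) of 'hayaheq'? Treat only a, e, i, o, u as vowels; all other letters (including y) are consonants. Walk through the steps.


Letter mapping: h = C, a = V, y = C, a = V, h = C, e = V, q = C.

CVCVCVC


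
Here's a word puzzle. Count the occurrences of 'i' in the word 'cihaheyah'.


Letter 'i' in 'cihaheyah': found at position(s) 2 = 1 occurrence(s).

1


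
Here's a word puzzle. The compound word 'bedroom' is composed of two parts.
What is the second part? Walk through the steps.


Split 'bedroom' into 'bed' + 'room'. The second part is 'room'.

room


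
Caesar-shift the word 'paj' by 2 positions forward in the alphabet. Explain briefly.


Shift each letter by 2: p -> r, a -> c, j -> l. Result: 'rcl'.

rcl


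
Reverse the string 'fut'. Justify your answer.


Reverse 'fut' character by character: 'tuf'.

tuf


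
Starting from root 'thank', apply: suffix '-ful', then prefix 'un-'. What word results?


Step 1: Add suffix '-ful' to 'thank' = 'thankful'
Step 2: Add prefix 'un-' to 'thankful' = 'unthankful'

unthankful


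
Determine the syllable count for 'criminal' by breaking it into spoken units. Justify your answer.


Break 'criminal' into syllables: crim-i-nal -> crim | i | nal = 3 syllables

3 syllables


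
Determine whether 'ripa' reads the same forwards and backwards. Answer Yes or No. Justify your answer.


Forward: 'ripa'
Reversed: 'apir'
They differ.

No


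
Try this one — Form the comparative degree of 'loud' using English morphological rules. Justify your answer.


Apply comparative formation (add -er): 'loud' -> 'louder'.

louder


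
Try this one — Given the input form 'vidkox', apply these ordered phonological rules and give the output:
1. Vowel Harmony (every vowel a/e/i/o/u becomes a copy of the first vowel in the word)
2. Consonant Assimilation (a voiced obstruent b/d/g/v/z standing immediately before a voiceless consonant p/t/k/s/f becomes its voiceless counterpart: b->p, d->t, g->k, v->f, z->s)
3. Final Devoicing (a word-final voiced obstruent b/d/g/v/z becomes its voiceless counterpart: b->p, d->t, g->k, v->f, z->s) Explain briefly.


Starting form: 'vidkox'
Rule 1: Vowel Harmony: all vowels become 'i' (matching first vowel). 'vidkox' -> 'vidkix'
Rule 2: Consonant Assimilation: voiced obstruent before voiceless consonant becomes voiceless ('dk' -> 'tk'). 'vidkix' -> 'vitkix'
Rule 3: Final Devoicing: final consonant 'x' is not one of the voiced obstruents b/d/g/v/z. No change.
Final form: 'vitkix'

vitkix


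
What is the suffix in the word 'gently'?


The word 'gently' = 'gentle' (root) + '-ly' (suffix). The suffix is '-ly'.

ly


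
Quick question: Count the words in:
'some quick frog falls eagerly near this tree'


Split into words: some | quick | frog | falls | eagerly | near | this | tree = 8 words.

8


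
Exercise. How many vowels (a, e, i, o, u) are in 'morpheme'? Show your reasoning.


Vowels in 'morpheme': o, e, e = 3 vowels.

3


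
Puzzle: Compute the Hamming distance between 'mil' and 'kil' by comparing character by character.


Alignment:
Position 1: 'm' vs 'k' = DIFFER
Position 2: 'i' vs 'i' = match
Position 3: 'l' vs 'l' = match
Total differences: 1

1


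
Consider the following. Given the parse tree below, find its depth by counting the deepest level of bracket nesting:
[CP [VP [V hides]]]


Count bracket nesting levels:
'[' at pos 0: depth = 1
'[' at pos 4: depth = 2
'[' at pos 8: depth = 3
Maximum depth reached: 3

3


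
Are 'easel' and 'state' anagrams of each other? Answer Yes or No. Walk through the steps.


Sorted letters of 'easel': 'aeels'
Sorted letters of 'state': 'aestt'
They do not match.

No


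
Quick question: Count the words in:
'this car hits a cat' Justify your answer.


Split into words: this | car | hits | a | cat = 5 words.

5


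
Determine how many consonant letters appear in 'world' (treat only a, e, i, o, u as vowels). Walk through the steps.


Consonants in 'world': w, r, l, d = 4 consonants.

4


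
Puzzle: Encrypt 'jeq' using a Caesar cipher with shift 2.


Shift each letter by 2: j -> l, e -> g, q -> s. Result: 'lgs'.

lgs


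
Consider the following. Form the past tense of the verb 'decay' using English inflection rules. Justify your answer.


Apply rule: Add -ed. 'decay' becomes 'decayed'.

decayed


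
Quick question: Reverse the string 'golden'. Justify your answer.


Reverse 'golden' character by character: 'nedlog'.

nedlog


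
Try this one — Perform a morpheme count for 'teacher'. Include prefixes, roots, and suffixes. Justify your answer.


Decomposition: teach (root) + -er (suffix) = 2 morpheme(s)

2 morphemes


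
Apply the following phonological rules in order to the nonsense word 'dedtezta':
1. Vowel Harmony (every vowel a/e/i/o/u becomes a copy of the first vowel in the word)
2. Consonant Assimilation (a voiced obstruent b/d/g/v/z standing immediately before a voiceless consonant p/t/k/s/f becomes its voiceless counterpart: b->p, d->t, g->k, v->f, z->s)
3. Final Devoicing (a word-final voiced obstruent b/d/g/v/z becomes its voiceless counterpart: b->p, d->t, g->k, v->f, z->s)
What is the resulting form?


Starting form: 'dedtezta'
Rule 1: Vowel Harmony: all vowels become 'e' (matching first vowel). 'dedtezta' -> 'dedtezte'
Rule 2: Consonant Assimilation: voiced obstruent before voiceless consonant becomes voiceless ('dt' -> 'tt', 'zt' -> 'st'). 'dedtezte' -> 'detteste'
Rule 3: Final Devoicing: the word ends in the vowel 'e', not a consonant. No change.
Final form: 'detteste'

detteste


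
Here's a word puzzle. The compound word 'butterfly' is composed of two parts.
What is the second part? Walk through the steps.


Split 'butterfly' into 'butter' + 'fly'. The second part is 'fly'.

fly


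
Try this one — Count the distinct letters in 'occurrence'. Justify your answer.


Unique letters in 'occurrence': {c, e, n, o, r, u} = 6 distinct letters.

6


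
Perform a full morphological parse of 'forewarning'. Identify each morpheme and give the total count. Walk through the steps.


Step 1: Identify prefix: 'fore' (meaning: before/front)
Step 2: Identify root: 'warn'
Step 3: Identify suffix(es): 'ing'
Decomposition: fore- (prefix: before/front) + warn (root) + -ing (suffix: ongoing action)
Total morphemes: 3

3 morphemes (fore- (prefix: before/front) + warn (root) + -ing (suffix: ongoing action))


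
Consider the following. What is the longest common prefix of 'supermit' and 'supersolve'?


Compare from the start: 5 characters match: 'super'. Mismatch at position 6: 'm' vs 's'.

super


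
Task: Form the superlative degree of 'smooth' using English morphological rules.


Apply superlative formation (add -est): 'smooth' -> 'smoothest'.

smoothest


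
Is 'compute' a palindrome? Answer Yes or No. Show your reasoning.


Forward: 'compute'
Reversed: 'etupmoc'
They differ.

No


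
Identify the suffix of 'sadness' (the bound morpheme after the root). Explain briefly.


The word 'sadness' = 'sad' (root) + '-ness' (suffix). The suffix is '-ness'.

ness


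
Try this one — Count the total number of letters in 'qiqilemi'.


Spell out 'qiqilemi' and number each letter: q(1), i(2), q(3), i(4), l(5), e(6), m(7), i(8). Total: 8 letters.

8


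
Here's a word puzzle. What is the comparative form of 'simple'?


Apply comparative formation (ends in e: add -r): 'simple' -> 'simpler'.

simpler


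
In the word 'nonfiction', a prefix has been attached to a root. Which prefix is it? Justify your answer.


The word 'nonfiction' = 'non' (prefix) + 'fiction' (root). The prefix is 'non'.

non


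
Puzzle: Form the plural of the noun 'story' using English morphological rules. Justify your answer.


Apply rule: Change -y to -ies (consonant + y). 'story' becomes 'stories'.

stories


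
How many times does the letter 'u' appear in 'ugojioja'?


Letter 'u' in 'ugojioja': found at position(s) 1 = 1 occurrence(s).

1


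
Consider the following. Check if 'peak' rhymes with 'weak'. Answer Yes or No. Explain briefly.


Rime (stressed vowel + following sounds) of 'peak': -eak = /iːk/
Rime of 'weak': -eak = /iːk/
/iːk/ and /iːk/ are the same ending sound, so the words rhyme.

Yes


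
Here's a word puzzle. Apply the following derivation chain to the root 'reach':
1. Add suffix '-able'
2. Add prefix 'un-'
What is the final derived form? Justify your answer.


Step 1: Add suffix '-able' to 'reach' = 'reachable'
Step 2: Add prefix 'un-' to 'reachable' = 'unreachable'

unreachable


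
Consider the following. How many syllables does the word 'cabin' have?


Break 'cabin' into syllables: cab-in -> cab | in = 2 syllables

2 syllables


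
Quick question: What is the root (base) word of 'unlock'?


Remove prefix 'un' from 'unlock' to get root 'lock'.

lock


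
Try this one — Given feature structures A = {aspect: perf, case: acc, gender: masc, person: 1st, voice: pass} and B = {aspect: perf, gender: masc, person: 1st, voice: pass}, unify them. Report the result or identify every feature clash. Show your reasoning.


Compare features:
aspect: A=perf vs B=perf -> unified: perf
case: A=acc vs B=_ -> unified: acc
gender: A=masc vs B=masc -> unified: masc
person: A=1st vs B=1st -> unified: 1st
voice: A=pass vs B=pass -> unified: pass
No clashes found.

Unified: {aspect: perf, case: acc, gender: masc, person: 1st, voice: pass}


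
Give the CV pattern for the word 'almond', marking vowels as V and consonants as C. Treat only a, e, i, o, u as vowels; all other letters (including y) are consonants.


Letter mapping: a = V, l = C, m = C, o = V, n = C, d = C.

VCCVCC


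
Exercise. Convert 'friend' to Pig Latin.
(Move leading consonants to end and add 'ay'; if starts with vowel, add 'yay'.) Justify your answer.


'friend': move consonant cluster 'fr' to end and add 'ay': 'iendfray'.

iendfray


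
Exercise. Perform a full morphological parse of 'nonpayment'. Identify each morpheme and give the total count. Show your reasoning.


Step 1: Identify prefix: 'non' (meaning: not)
Step 2: Identify root: 'pay'
Step 3: Identify suffix(es): 'ment'
Decomposition: non- (prefix: not) + pay (root) + -ment (suffix: action/result)
Total morphemes: 3

3 morphemes (non- (prefix: not) + pay (root) + -ment (suffix: action/result))


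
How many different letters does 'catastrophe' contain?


Unique letters in 'catastrophe': {a, c, e, h, o, p, r, s, t} = 9 distinct letters.

9


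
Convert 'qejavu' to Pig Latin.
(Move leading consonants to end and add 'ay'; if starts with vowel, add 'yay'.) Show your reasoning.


'qejavu': move consonant cluster 'q' to end and add 'ay': 'ejavuqay'.

ejavuqay


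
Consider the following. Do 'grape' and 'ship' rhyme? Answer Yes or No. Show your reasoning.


Rime (stressed vowel + following sounds) of 'grape': -ape = /eɪp/
Rime of 'ship': -ip = /ɪp/
/eɪp/ and /ɪp/ are different ending sounds, so the words do not rhyme.

No


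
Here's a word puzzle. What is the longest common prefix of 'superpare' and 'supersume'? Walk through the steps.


Compare from the start: 5 characters match: 'super'. Mismatch at position 6: 'p' vs 's'.

super


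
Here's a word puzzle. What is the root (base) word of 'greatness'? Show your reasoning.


Remove suffix '-ness' from 'greatness' to get root 'great'.

great


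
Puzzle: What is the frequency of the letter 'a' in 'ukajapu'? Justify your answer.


Letter 'a' in 'ukajapu': found at position(s) 3, 5 = 2 occurrence(s).

2


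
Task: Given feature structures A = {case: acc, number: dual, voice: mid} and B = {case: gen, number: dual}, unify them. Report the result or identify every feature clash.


Compare features:
case: A=acc vs B=gen -> CLASH
number: A=dual vs B=dual -> unified: dual
voice: A=mid vs B=_ -> unified: mid
Clash detected on feature 'case' (acc vs gen); unification fails.

CLASH on 'case' (acc vs gen)


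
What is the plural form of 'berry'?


Apply rule: Change -y to -ies (consonant + y). 'berry' becomes 'berries'.

berries


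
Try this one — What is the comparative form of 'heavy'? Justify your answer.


Apply comparative formation (consonant + y: change y to i, add -er): 'heavy' -> 'heavier'.

heavier


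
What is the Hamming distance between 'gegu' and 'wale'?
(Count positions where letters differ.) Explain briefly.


Alignment:
Position 1: 'g' vs 'w' = DIFFER
Position 2: 'e' vs 'a' = DIFFER
Position 3: 'g' vs 'l' = DIFFER
Position 4: 'u' vs 'e' = DIFFER
Total differences: 4

4


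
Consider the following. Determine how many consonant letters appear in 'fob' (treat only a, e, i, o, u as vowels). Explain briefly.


Consonants in 'fob': f, b = 2 consonants.

2


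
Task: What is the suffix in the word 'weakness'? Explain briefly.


The word 'weakness' = 'weak' (root) + '-ness' (suffix). The suffix is '-ness'.

ness


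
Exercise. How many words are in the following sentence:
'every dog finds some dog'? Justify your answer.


Split into words: every | dog | finds | some | dog = 5 words.

5


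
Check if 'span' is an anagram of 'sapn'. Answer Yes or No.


Sorted letters of 'span': 'anps'
Sorted letters of 'sapn': 'anps'
They match.

Yes


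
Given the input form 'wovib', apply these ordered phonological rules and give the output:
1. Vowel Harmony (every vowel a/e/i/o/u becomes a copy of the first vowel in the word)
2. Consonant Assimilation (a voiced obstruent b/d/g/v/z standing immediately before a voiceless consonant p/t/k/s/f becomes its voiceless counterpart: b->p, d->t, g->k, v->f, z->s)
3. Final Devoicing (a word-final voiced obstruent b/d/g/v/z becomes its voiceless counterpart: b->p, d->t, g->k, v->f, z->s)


Starting form: 'wovib'
Rule 1: Vowel Harmony: all vowels become 'o' (matching first vowel). 'wovib' -> 'wovob'
Rule 2: Consonant Assimilation: no voiced obstruent (b/d/g/v/z) stands immediately before a voiceless consonant (p/t/k/s/f). No change.
Rule 3: Final Devoicing: word-final voiced obstruent 'b' becomes voiceless 'p'. 'wovob' -> 'wovop'
Final form: 'wovop'

wovop


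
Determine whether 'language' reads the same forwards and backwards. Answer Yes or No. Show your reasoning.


Forward: 'language'
Reversed: 'egaugnal'
They differ.

No


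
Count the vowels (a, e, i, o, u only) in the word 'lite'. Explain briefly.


Vowels in 'lite': i, e = 2 vowels.

2


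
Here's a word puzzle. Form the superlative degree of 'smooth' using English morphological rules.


Apply superlative formation (add -est): 'smooth' -> 'smoothest'.

smoothest


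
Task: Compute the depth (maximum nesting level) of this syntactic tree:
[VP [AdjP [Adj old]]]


Count bracket nesting levels:
'[' at pos 0: depth = 1
'[' at pos 4: depth = 2
'[' at pos 10: depth = 3
Maximum depth reached: 3

3


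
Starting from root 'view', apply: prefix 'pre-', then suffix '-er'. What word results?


Step 1: Add prefix 'pre-' to 'view' = 'preview'
Step 2: Add suffix '-er' to 'preview' = 'previewer'

previewer


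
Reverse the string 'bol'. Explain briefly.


Reverse 'bol' character by character: 'lob'.

lob


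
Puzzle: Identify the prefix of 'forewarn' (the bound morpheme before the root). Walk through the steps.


The word 'forewarn' = 'fore' (prefix) + 'warn' (root). The prefix is 'fore'.

fore


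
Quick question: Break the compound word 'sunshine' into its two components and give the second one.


Split 'sunshine' into 'sun' + 'shine'. The second part is 'shine'.

shine


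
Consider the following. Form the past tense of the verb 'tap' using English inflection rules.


Apply rule: Double final consonant and add -ed. 'tap' becomes 'tapped'.

tapped


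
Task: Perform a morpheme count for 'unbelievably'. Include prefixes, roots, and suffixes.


Decomposition: un- (prefix) + believe (root) + -able (suffix) + -ly (suffix) = 4 morpheme(s)

4 morphemes


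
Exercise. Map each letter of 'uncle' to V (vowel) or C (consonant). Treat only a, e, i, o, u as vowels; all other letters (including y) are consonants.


Letter mapping: u = V, n = C, c = C, l = C, e = V.

VCCCV


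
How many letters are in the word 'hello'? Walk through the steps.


Spell out 'hello' and number each letter: h(1), e(2), l(3), l(4), o(5). Total: 5 letters.

5


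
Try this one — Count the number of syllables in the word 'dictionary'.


Break 'dictionary' into syllables: dic-tion-ar-y -> dic | tion | ar | y = 4 syllables

4 syllables


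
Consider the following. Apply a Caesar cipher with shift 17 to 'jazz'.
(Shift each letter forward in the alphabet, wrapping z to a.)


Shift each letter by 17: j -> a, a -> r, z -> q, z -> q. Result: 'arqq'.

arqq


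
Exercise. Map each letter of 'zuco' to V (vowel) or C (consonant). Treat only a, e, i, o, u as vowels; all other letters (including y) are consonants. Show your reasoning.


Letter mapping: z = C, u = V, c = C, o = V.

CVCV


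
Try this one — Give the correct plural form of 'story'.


Apply rule: Change -y to -ies (consonant + y). 'story' becomes 'stories'.

stories


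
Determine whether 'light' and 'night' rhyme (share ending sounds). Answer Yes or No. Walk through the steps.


Rime (stressed vowel + following sounds) of 'light': -ight = /aɪt/
Rime of 'night': -ight = /aɪt/
/aɪt/ and /aɪt/ are the same ending sound, so the words rhyme.

Yes


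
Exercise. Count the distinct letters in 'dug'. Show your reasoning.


Unique letters in 'dug': {d, g, u} = 3 distinct letters.

3


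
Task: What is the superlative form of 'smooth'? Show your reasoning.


Apply superlative formation (add -est): 'smooth' -> 'smoothest'.

smoothest


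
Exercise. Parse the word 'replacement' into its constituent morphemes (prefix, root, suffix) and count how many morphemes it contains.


Step 1: Identify prefix: 're' (meaning: again)
Step 2: Identify root: 'place'
Step 3: Identify suffix(es): 'ment'
Decomposition: re- (prefix: again) + place (root) + -ment (suffix: action/result)
Total morphemes: 3

3 morphemes (re- (prefix: again) + place (root) + -ment (suffix: action/result))


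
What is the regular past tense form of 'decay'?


Apply rule: Add -ed. 'decay' becomes 'decayed'.

decayed


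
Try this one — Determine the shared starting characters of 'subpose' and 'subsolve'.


Compare from the start: 3 characters match: 'sub'. Mismatch at position 4: 'p' vs 's'.

sub


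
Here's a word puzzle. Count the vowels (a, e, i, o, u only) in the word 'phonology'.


Vowels in 'phonology': o, o, o = 3 vowels.

3


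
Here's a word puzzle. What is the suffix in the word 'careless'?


The word 'careless' = 'care' (root) + '-less' (suffix). The suffix is '-less'.

less


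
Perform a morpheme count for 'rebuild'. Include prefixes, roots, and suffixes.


Decomposition: re- (prefix) + build (root) = 2 morpheme(s)

2 morphemes


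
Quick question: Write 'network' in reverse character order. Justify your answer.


Reverse 'network' character by character: 'krowten'.

krowten


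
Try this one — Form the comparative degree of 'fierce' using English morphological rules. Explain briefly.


Apply comparative formation (ends in e: add -r): 'fierce' -> 'fiercer'.

fiercer


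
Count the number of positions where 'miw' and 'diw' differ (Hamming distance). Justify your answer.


Alignment:
Position 1: 'm' vs 'd' = DIFFER
Position 2: 'i' vs 'i' = match
Position 3: 'w' vs 'w' = match
Total differences: 1

1


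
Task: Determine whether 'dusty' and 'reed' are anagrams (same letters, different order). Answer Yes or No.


Sorted letters of 'dusty': 'dstuy'
Sorted letters of 'reed': 'deer'
They do not match.

No


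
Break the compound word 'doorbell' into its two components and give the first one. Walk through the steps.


Split 'doorbell' into 'door' + 'bell'. The first part is 'door'.

door


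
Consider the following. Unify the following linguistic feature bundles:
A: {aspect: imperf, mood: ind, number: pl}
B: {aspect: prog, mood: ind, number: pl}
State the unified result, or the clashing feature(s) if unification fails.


Compare features:
aspect: A=imperf vs B=prog -> CLASH
mood: A=ind vs B=ind -> unified: ind
number: A=pl vs B=pl -> unified: pl
Clash detected on feature 'aspect' (imperf vs prog); unification fails.

CLASH on 'aspect' (imperf vs prog)


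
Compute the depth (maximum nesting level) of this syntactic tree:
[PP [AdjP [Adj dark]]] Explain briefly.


Count bracket nesting levels:
'[' at pos 0: depth = 1
'[' at pos 4: depth = 2
'[' at pos 10: depth = 3
Maximum depth reached: 3

3


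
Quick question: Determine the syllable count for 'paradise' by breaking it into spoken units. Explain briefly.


Break 'paradise' into syllables: par-a-dise -> par | a | dise = 3 syllables

3 syllables
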